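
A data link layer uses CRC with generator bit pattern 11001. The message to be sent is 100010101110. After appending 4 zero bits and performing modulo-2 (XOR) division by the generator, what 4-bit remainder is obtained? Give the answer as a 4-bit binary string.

Append 4 zeros: 1000101011100000. Divide by 11001 (XOR where the leading bit is 1):
  pos 0: 10001 XOR 11001 = 01000
  pos 1: 10000 XOR 11001 = 01001
  pos 2: 10011 XOR 11001 = 01010
  pos 3: 10100 XOR 11001 = 01101
  pos 4: 11011 XOR 11001 = 00010
  pos 7: 10110 XOR 11001 = 01111
  pos 8: 11110 XOR 11001 = 00111
  pos 10: 11100 XOR 11001 = 00101
Remainder (last 4 bits) = 1010. This is the CRC / FCS.

1010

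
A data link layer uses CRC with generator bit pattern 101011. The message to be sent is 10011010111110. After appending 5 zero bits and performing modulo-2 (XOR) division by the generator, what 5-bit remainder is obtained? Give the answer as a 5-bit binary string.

10110

Append 5 zeros: 1001101011111000000. Divide by 101011 (XOR where the leading bit is 1):
  pos 0: 100110 XOR 101011 = 001101
  pos 2: 110110 XOR 101011 = 011101
  pos 3: 111011 XOR 101011 = 010000
  pos 4: 100001 XOR 101011 = 001010
  pos 6: 101011 XOR 101011 = 000000
  pos 12: 100000 XOR 101011 = 001011
Remainder (last 5 bits) = 10110. This is the CRC / FCS.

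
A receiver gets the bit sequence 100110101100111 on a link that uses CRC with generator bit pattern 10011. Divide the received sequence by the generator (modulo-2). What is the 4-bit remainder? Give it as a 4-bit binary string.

1000

Modulo-2 division of 100110101100111 by 10011:
  pos 0: 10011 XOR 10011 = 00000
  pos 6: 10110 XOR 10011 = 00101
  pos 8: 10101 XOR 10011 = 00110
  pos 10: 11011 XOR 10011 = 01000
Remainder = 1000 (nonzero — an error is detected).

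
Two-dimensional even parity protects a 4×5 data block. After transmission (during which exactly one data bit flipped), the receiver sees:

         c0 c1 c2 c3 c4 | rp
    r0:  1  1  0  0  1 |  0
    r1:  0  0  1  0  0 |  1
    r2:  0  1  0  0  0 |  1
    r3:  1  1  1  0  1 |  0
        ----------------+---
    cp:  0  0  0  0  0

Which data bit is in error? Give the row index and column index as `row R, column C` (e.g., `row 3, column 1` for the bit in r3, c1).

Recompute each row's even parity and compare to rp:
  r0: data parity 1, sent rp 0 → mismatch
  r1: data parity 1, sent rp 1 → ok
  r2: data parity 1, sent rp 1 → ok
  r3: data parity 0, sent rp 0 → ok
Recompute each column's even parity and compare to cp:
  c0: data parity 0, sent cp 0 → ok
  c1: data parity 1, sent cp 0 → mismatch
  c2: data parity 0, sent cp 0 → ok
  c3: data parity 0, sent cp 0 → ok
  c4: data parity 0, sent cp 0 → ok
Exactly one row (r0) and one column (c1) fail → the flipped bit is at their intersection.

row 0, column 1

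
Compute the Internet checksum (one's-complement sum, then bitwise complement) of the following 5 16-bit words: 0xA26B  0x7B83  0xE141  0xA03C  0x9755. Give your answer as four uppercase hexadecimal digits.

C93C

One's-complement addition (fold any carry out of bit 15 back into bit 0):
  0xA26B + 0x7B83 = 0x11DEE → wrap carry → 0x1DEF
  0x1DEF + 0xE141 = 0x0FF30
  0xFF30 + 0xA03C = 0x19F6C → wrap carry → 0x9F6D
  0x9F6D + 0x9755 = 0x136C2 → wrap carry → 0x36C3
One's-complement sum = 0x36C3.
Checksum = ~0x36C3 & 0xFFFF = 0xC93C.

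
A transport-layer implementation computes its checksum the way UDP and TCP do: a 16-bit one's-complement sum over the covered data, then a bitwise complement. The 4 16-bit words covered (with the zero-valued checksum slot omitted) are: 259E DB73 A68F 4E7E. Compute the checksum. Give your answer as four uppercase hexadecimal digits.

09E0

One's-complement addition (fold any carry out of bit 15 back into bit 0):
  0x259E + 0xDB73 = 0x10111 → wrap carry → 0x0112
  0x0112 + 0xA68F = 0x0A7A1
  0xA7A1 + 0x4E7E = 0x0F61F
One's-complement sum = 0xF61F.
Checksum = ~0xF61F & 0xFFFF = 0x09E0.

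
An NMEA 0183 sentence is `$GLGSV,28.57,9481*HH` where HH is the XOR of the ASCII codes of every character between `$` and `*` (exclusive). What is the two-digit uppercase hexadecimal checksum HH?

6B

XOR the ASCII codes of the payload characters:
  'G' = 0x47 → acc = 0x47
  'L' = 0x4C → acc = 0x0B
  'G' = 0x47 → acc = 0x4C
  'S' = 0x53 → acc = 0x1F
  'V' = 0x56 → acc = 0x49
  ',' = 0x2C → acc = 0x65
  '2' = 0x32 → acc = 0x57
  '8' = 0x38 → acc = 0x6F
  '.' = 0x2E → acc = 0x41
  '5' = 0x35 → acc = 0x74
  '7' = 0x37 → acc = 0x43
  ',' = 0x2C → acc = 0x6F
  '9' = 0x39 → acc = 0x56
  '4' = 0x34 → acc = 0x62
  '8' = 0x38 → acc = 0x5A
  '1' = 0x31 → acc = 0x6B
Checksum = 0x6B.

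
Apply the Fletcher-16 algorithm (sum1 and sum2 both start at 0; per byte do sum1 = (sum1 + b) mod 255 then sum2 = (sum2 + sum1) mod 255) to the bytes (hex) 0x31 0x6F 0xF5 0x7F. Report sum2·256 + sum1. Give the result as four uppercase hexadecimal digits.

Running sums (mod 255):
  after byte 0 (0x31): sum1=49, sum2=49
  after byte 1 (0x6F): sum1=160, sum2=209
  after byte 2 (0xF5): sum1=150, sum2=104
  after byte 3 (0x7F): sum1=22, sum2=126
Checksum = sum2·256 + sum1 = 126·256 + 22 = 32278 = 0x7E16.

7E16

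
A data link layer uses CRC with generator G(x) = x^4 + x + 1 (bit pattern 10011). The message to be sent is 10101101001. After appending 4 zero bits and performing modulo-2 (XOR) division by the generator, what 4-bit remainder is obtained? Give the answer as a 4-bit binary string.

0011

Append 4 zeros: 101011010010000. Divide by 10011 (XOR where the leading bit is 1):
  pos 0: 10101 XOR 10011 = 00110
  pos 2: 11010 XOR 10011 = 01001
  pos 3: 10011 XOR 10011 = 00000
  pos 10: 10000 XOR 10011 = 00011
Remainder (last 4 bits) = 0011. This is the CRC / FCS.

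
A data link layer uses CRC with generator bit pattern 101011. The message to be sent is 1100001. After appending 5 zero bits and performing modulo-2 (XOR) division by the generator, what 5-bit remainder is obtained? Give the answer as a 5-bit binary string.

10101

Append 5 zeros: 110000100000. Divide by 101011 (XOR where the leading bit is 1):
  pos 0: 110000 XOR 101011 = 011011
  pos 1: 110111 XOR 101011 = 011100
  pos 2: 111000 XOR 101011 = 010011
  pos 3: 100110 XOR 101011 = 001101
  pos 5: 110100 XOR 101011 = 011111
  pos 6: 111110 XOR 101011 = 010101
Remainder (last 5 bits) = 10101. This is the CRC / FCS.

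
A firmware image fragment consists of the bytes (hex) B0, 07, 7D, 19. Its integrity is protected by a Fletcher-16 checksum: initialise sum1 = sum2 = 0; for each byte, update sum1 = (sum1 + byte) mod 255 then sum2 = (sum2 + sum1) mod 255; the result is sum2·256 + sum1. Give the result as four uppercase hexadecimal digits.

EB4E

Running sums (mod 255):
  after byte 0 (B0): sum1=176, sum2=176
  after byte 1 (07): sum1=183, sum2=104
  after byte 2 (7D): sum1=53, sum2=157
  after byte 3 (19): sum1=78, sum2=235
Checksum = sum2·256 + sum1 = 235·256 + 78 = 60238 = 0xEB4E.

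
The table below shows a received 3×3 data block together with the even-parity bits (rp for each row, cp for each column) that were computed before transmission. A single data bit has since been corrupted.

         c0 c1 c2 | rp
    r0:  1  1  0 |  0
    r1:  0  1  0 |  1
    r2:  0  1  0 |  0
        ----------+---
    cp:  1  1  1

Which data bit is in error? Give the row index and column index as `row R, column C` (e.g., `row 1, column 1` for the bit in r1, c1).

Recompute each row's even parity and compare to rp:
  r0: data parity 0, sent rp 0 → ok
  r1: data parity 1, sent rp 1 → ok
  r2: data parity 1, sent rp 0 → mismatch
Recompute each column's even parity and compare to cp:
  c0: data parity 1, sent cp 1 → ok
  c1: data parity 1, sent cp 1 → ok
  c2: data parity 0, sent cp 1 → mismatch
Exactly one row (r2) and one column (c2) fail → the flipped bit is at their intersection.

row 2, column 2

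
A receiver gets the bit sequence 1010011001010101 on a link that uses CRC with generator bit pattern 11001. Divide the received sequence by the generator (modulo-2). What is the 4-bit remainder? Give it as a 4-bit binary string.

1011

Modulo-2 division of 1010011001010101 by 11001:
  pos 0: 10100 XOR 11001 = 01101
  pos 1: 11011 XOR 11001 = 00010
  pos 4: 10100 XOR 11001 = 01101
  pos 5: 11011 XOR 11001 = 00010
  pos 8: 10010 XOR 11001 = 01011
  pos 9: 10111 XOR 11001 = 01110
  pos 10: 11100 XOR 11001 = 00101
Remainder = 1011 (nonzero — an error is detected).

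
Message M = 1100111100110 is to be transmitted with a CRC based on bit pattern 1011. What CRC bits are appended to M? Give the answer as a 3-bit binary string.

Append 3 zeros: 1100111100110000. Divide by 1011 (XOR where the leading bit is 1):
  pos 0: 1100 XOR 1011 = 0111
  pos 1: 1111 XOR 1011 = 0100
  pos 2: 1001 XOR 1011 = 0010
  pos 4: 1011 XOR 1011 = 0000
  pos 10: 1100 XOR 1011 = 0111
  pos 11: 1110 XOR 1011 = 0101
  pos 12: 1010 XOR 1011 = 0001
Remainder (last 3 bits) = 001. This is the CRC / FCS.

001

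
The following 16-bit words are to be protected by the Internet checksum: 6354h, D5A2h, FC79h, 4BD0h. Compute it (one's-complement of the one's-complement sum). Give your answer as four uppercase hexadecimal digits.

One's-complement addition (fold any carry out of bit 15 back into bit 0):
  0x6354 + 0xD5A2 = 0x138F6 → wrap carry → 0x38F7
  0x38F7 + 0xFC79 = 0x13570 → wrap carry → 0x3571
  0x3571 + 0x4BD0 = 0x08141
One's-complement sum = 0x8141.
Checksum = ~0x8141 & 0xFFFF = 0x7EBE.

7EBE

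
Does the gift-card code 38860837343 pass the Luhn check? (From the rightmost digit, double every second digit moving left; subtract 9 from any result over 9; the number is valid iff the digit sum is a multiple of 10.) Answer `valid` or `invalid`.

valid

From the right, keep odd positions and double even positions (subtract 9 from any doubled value over 9):
  doubled (positions 2,4,...): 8 5 7 3 7 → sum 30
  kept (positions 1,3,...): 3 3 3 0 8 3 → sum 20
Total = 50.
50 mod 10 = 0, so the number is valid.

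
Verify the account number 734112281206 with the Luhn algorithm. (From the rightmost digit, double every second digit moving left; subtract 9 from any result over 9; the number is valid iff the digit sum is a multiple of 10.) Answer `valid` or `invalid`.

invalid

From the right, keep odd positions and double even positions (subtract 9 from any doubled value over 9):
  doubled (positions 2,4,...): 0 2 4 2 8 5 → sum 21
  kept (positions 1,3,...): 6 2 8 2 1 3 → sum 22
Total = 43.
43 mod 10 = 3, so the number is invalid.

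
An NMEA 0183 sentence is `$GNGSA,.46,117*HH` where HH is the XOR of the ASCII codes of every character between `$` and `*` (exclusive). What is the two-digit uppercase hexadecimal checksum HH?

XOR the ASCII codes of the payload characters:
  'G' = 0x47 → acc = 0x47
  'N' = 0x4E → acc = 0x09
  'G' = 0x47 → acc = 0x4E
  'S' = 0x53 → acc = 0x1D
  'A' = 0x41 → acc = 0x5C
  ',' = 0x2C → acc = 0x70
  '.' = 0x2E → acc = 0x5E
  '4' = 0x34 → acc = 0x6A
  '6' = 0x36 → acc = 0x5C
  ',' = 0x2C → acc = 0x70
  '1' = 0x31 → acc = 0x41
  '1' = 0x31 → acc = 0x70
  '7' = 0x37 → acc = 0x47
Checksum = 0x47.

47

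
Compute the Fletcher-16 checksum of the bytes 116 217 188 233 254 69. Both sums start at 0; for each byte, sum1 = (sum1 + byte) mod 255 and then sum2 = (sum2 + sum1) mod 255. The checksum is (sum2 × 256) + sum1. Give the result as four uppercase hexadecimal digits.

Running sums (mod 255):
  after byte 0 (116): sum1=116, sum2=116
  after byte 1 (217): sum1=78, sum2=194
  after byte 2 (188): sum1=11, sum2=205
  after byte 3 (233): sum1=244, sum2=194
  after byte 4 (254): sum1=243, sum2=182
  after byte 5 (69): sum1=57, sum2=239
Checksum = sum2·256 + sum1 = 239·256 + 57 = 61241 = 0xEF39.

EF39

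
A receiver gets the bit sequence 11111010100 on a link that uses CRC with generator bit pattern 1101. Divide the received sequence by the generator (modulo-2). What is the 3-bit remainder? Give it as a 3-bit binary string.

Modulo-2 division of 11111010100 by 1101:
  pos 0: 1111 XOR 1101 = 0010
  pos 2: 1010 XOR 1101 = 0111
  pos 3: 1111 XOR 1101 = 0010
  pos 5: 1001 XOR 1101 = 0100
  pos 6: 1000 XOR 1101 = 0101
  pos 7: 1010 XOR 1101 = 0111
Remainder = 111 (nonzero — an error is detected).

111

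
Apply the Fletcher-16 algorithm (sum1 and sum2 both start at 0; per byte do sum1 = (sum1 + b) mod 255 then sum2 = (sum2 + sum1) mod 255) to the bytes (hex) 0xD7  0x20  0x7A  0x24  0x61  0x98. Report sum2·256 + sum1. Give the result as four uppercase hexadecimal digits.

6190

Running sums (mod 255):
  after byte 0 (0xD7): sum1=215, sum2=215
  after byte 1 (0x20): sum1=247, sum2=207
  after byte 2 (0x7A): sum1=114, sum2=66
  after byte 3 (0x24): sum1=150, sum2=216
  after byte 4 (0x61): sum1=247, sum2=208
  after byte 5 (0x98): sum1=144, sum2=97
Checksum = sum2·256 + sum1 = 97·256 + 144 = 24976 = 0x6190.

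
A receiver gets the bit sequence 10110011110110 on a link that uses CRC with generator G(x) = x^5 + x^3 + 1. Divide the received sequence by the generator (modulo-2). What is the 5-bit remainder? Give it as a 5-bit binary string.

Modulo-2 division of 10110011110110 by 101001:
  pos 0: 101100 XOR 101001 = 000101
  pos 3: 101111 XOR 101001 = 000110
  pos 6: 110101 XOR 101001 = 011100
  pos 7: 111001 XOR 101001 = 010000
  pos 8: 100000 XOR 101001 = 001001
Remainder = 01001 (nonzero — an error is detected).

01001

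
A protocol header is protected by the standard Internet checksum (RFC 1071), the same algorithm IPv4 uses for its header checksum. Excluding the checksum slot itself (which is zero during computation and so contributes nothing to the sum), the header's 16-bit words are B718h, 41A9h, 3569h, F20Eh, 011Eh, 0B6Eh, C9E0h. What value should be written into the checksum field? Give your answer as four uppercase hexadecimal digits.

One's-complement addition (fold any carry out of bit 15 back into bit 0):
  0xB718 + 0x41A9 = 0x0F8C1
  0xF8C1 + 0x3569 = 0x12E2A → wrap carry → 0x2E2B
  0x2E2B + 0xF20E = 0x12039 → wrap carry → 0x203A
  0x203A + 0x011E = 0x02158
  0x2158 + 0x0B6E = 0x02CC6
  0x2CC6 + 0xC9E0 = 0x0F6A6
One's-complement sum = 0xF6A6.
Checksum = ~0xF6A6 & 0xFFFF = 0x0959.

0959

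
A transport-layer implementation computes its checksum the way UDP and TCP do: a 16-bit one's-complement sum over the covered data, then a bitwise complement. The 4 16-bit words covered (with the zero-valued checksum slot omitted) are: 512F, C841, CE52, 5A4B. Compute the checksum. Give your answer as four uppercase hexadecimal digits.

One's-complement addition (fold any carry out of bit 15 back into bit 0):
  0x512F + 0xC841 = 0x11970 → wrap carry → 0x1971
  0x1971 + 0xCE52 = 0x0E7C3
  0xE7C3 + 0x5A4B = 0x1420E → wrap carry → 0x420F
One's-complement sum = 0x420F.
Checksum = ~0x420F & 0xFFFF = 0xBDF0.

BDF0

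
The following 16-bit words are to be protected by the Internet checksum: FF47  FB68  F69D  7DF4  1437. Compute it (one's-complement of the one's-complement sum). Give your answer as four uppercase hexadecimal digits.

One's-complement addition (fold any carry out of bit 15 back into bit 0):
  0xFF47 + 0xFB68 = 0x1FAAF → wrap carry → 0xFAB0
  0xFAB0 + 0xF69D = 0x1F14D → wrap carry → 0xF14E
  0xF14E + 0x7DF4 = 0x16F42 → wrap carry → 0x6F43
  0x6F43 + 0x1437 = 0x0837A
One's-complement sum = 0x837A.
Checksum = ~0x837A & 0xFFFF = 0x7C85.

7C85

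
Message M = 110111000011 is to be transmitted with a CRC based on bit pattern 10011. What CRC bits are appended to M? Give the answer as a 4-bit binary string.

Append 4 zeros: 1101110000110000. Divide by 10011 (XOR where the leading bit is 1):
  pos 0: 11011 XOR 10011 = 01000
  pos 1: 10001 XOR 10011 = 00010
  pos 4: 10000 XOR 10011 = 00011
  pos 7: 11011 XOR 10011 = 01000
  pos 8: 10000 XOR 10011 = 00011
  pos 11: 11000 XOR 10011 = 01011
Remainder (last 4 bits) = 1011. This is the CRC / FCS.

1011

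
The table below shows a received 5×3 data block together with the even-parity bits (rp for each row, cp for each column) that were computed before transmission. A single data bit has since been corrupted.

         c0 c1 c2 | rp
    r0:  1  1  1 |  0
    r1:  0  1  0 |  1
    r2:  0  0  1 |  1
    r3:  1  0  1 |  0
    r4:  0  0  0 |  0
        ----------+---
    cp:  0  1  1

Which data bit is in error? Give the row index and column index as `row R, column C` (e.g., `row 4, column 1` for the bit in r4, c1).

row 0, column 1

Recompute each row's even parity and compare to rp:
  r0: data parity 1, sent rp 0 → mismatch
  r1: data parity 1, sent rp 1 → ok
  r2: data parity 1, sent rp 1 → ok
  r3: data parity 0, sent rp 0 → ok
  r4: data parity 0, sent rp 0 → ok
Recompute each column's even parity and compare to cp:
  c0: data parity 0, sent cp 0 → ok
  c1: data parity 0, sent cp 1 → mismatch
  c2: data parity 1, sent cp 1 → ok
Exactly one row (r0) and one column (c1) fail → the flipped bit is at their intersection.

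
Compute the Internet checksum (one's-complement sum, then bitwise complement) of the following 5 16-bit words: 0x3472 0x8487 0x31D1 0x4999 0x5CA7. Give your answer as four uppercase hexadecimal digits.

One's-complement addition (fold any carry out of bit 15 back into bit 0):
  0x3472 + 0x8487 = 0x0B8F9
  0xB8F9 + 0x31D1 = 0x0EACA
  0xEACA + 0x4999 = 0x13463 → wrap carry → 0x3464
  0x3464 + 0x5CA7 = 0x0910B
One's-complement sum = 0x910B.
Checksum = ~0x910B & 0xFFFF = 0x6EF4.

6EF4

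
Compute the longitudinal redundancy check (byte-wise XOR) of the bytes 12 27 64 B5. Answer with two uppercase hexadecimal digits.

XOR the bytes together:
  start with 0x12
  0x12 ⊕ 0x27 = 0x35
  0x35 ⊕ 0x64 = 0x51
  0x51 ⊕ 0xB5 = 0xE4

E4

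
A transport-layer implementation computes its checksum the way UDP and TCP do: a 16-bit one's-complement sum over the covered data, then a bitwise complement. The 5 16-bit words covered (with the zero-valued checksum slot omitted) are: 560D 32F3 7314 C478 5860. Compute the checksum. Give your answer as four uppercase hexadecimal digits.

One's-complement addition (fold any carry out of bit 15 back into bit 0):
  0x560D + 0x32F3 = 0x08900
  0x8900 + 0x7314 = 0x0FC14
  0xFC14 + 0xC478 = 0x1C08C → wrap carry → 0xC08D
  0xC08D + 0x5860 = 0x118ED → wrap carry → 0x18EE
One's-complement sum = 0x18EE.
Checksum = ~0x18EE & 0xFFFF = 0xE711.

E711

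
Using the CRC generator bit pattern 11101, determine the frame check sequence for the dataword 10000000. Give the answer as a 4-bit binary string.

1101

Append 4 zeros: 100000000000. Divide by 11101 (XOR where the leading bit is 1):
  pos 0: 10000 XOR 11101 = 01101
  pos 1: 11010 XOR 11101 = 00111
  pos 3: 11100 XOR 11101 = 00001
  pos 7: 10000 XOR 11101 = 01101
Remainder (last 4 bits) = 1101. This is the CRC / FCS.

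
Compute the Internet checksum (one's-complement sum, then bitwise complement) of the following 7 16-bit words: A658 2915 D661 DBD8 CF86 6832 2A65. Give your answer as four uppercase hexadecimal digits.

One's-complement addition (fold any carry out of bit 15 back into bit 0):
  0xA658 + 0x2915 = 0x0CF6D
  0xCF6D + 0xD661 = 0x1A5CE → wrap carry → 0xA5CF
  0xA5CF + 0xDBD8 = 0x181A7 → wrap carry → 0x81A8
  0x81A8 + 0xCF86 = 0x1512E → wrap carry → 0x512F
  0x512F + 0x6832 = 0x0B961
  0xB961 + 0x2A65 = 0x0E3C6
One's-complement sum = 0xE3C6.
Checksum = ~0xE3C6 & 0xFFFF = 0x1C39.

1C39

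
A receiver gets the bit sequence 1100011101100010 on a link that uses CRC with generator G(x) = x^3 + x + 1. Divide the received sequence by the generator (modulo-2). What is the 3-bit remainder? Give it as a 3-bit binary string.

Modulo-2 division of 1100011101100010 by 1011:
  pos 0: 1100 XOR 1011 = 0111
  pos 1: 1110 XOR 1011 = 0101
  pos 2: 1011 XOR 1011 = 0000
  pos 6: 1101 XOR 1011 = 0110
  pos 7: 1101 XOR 1011 = 0110
  pos 8: 1100 XOR 1011 = 0111
  pos 9: 1110 XOR 1011 = 0101
  pos 10: 1010 XOR 1011 = 0001
Remainder = 110 (nonzero — an error is detected).

110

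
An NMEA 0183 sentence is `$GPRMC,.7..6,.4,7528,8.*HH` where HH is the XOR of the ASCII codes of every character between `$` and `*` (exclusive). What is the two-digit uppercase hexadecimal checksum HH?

60

XOR the ASCII codes of the payload characters:
  'G' = 0x47 → acc = 0x47
  'P' = 0x50 → acc = 0x17
  'R' = 0x52 → acc = 0x45
  'M' = 0x4D → acc = 0x08
  'C' = 0x43 → acc = 0x4B
  ',' = 0x2C → acc = 0x67
  '.' = 0x2E → acc = 0x49
  '7' = 0x37 → acc = 0x7E
  '.' = 0x2E → acc = 0x50
  '.' = 0x2E → acc = 0x7E
  '6' = 0x36 → acc = 0x48
  ',' = 0x2C → acc = 0x64
  '.' = 0x2E → acc = 0x4A
  '4' = 0x34 → acc = 0x7E
  ',' = 0x2C → acc = 0x52
  '7' = 0x37 → acc = 0x65
  '5' = 0x35 → acc = 0x50
  '2' = 0x32 → acc = 0x62
  '8' = 0x38 → acc = 0x5A
  ',' = 0x2C → acc = 0x76
  '8' = 0x38 → acc = 0x4E
  '.' = 0x2E → acc = 0x60
Checksum = 0x60.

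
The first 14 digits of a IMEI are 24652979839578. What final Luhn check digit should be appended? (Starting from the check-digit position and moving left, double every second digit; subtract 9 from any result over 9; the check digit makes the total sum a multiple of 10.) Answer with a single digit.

Partial digits right→left: 8 7 5 9 3 8 9 7 9 2 5 6 4 2
Double every second digit counting from the check-digit position (so the 1st, 3rd, 5th, ... of the partial from the right).
  doubled (with −9 where >9): 7 1 6 9 9 1 8 → sum 41
  kept as-is: 7 9 8 7 2 6 2 → sum 41
Total = 41 + 41 = 82.
Check digit = (10 − (82 mod 10)) mod 10 = 8.

8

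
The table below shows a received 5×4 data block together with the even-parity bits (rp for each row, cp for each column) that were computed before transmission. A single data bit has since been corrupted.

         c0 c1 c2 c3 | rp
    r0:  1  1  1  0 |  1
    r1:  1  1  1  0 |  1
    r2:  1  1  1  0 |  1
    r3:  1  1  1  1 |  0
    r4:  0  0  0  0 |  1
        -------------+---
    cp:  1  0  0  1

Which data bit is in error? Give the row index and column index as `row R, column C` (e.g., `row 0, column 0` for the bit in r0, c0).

Recompute each row's even parity and compare to rp:
  r0: data parity 1, sent rp 1 → ok
  r1: data parity 1, sent rp 1 → ok
  r2: data parity 1, sent rp 1 → ok
  r3: data parity 0, sent rp 0 → ok
  r4: data parity 0, sent rp 1 → mismatch
Recompute each column's even parity and compare to cp:
  c0: data parity 0, sent cp 1 → mismatch
  c1: data parity 0, sent cp 0 → ok
  c2: data parity 0, sent cp 0 → ok
  c3: data parity 1, sent cp 1 → ok
Exactly one row (r4) and one column (c0) fail → the flipped bit is at their intersection.

row 4, column 0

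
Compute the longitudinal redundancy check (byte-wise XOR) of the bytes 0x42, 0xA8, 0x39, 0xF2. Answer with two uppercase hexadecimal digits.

XOR the bytes together:
  start with 0x42
  0x42 ⊕ 0xA8 = 0xEA
  0xEA ⊕ 0x39 = 0xD3
  0xD3 ⊕ 0xF2 = 0x21

21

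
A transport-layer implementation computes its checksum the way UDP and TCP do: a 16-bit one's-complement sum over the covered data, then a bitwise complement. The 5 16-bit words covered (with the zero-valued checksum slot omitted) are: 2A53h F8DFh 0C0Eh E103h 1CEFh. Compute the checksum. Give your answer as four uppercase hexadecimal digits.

D2CB

One's-complement addition (fold any carry out of bit 15 back into bit 0):
  0x2A53 + 0xF8DF = 0x12332 → wrap carry → 0x2333
  0x2333 + 0x0C0E = 0x02F41
  0x2F41 + 0xE103 = 0x11044 → wrap carry → 0x1045
  0x1045 + 0x1CEF = 0x02D34
One's-complement sum = 0x2D34.
Checksum = ~0x2D34 & 0xFFFF = 0xD2CB.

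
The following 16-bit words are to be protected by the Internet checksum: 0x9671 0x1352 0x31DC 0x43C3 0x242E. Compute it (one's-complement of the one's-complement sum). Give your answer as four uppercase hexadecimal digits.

BC6E

One's-complement addition (fold any carry out of bit 15 back into bit 0):
  0x9671 + 0x1352 = 0x0A9C3
  0xA9C3 + 0x31DC = 0x0DB9F
  0xDB9F + 0x43C3 = 0x11F62 → wrap carry → 0x1F63
  0x1F63 + 0x242E = 0x04391
One's-complement sum = 0x4391.
Checksum = ~0x4391 & 0xFFFF = 0xBC6E.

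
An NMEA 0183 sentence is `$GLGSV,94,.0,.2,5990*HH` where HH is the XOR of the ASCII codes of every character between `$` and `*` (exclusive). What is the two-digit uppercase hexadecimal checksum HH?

43

XOR the ASCII codes of the payload characters:
  'G' = 0x47 → acc = 0x47
  'L' = 0x4C → acc = 0x0B
  'G' = 0x47 → acc = 0x4C
  'S' = 0x53 → acc = 0x1F
  'V' = 0x56 → acc = 0x49
  ',' = 0x2C → acc = 0x65
  '9' = 0x39 → acc = 0x5C
  '4' = 0x34 → acc = 0x68
  ',' = 0x2C → acc = 0x44
  '.' = 0x2E → acc = 0x6A
  '0' = 0x30 → acc = 0x5A
  ',' = 0x2C → acc = 0x76
  '.' = 0x2E → acc = 0x58
  '2' = 0x32 → acc = 0x6A
  ',' = 0x2C → acc = 0x46
  '5' = 0x35 → acc = 0x73
  '9' = 0x39 → acc = 0x4A
  '9' = 0x39 → acc = 0x73
  '0' = 0x30 → acc = 0x43
Checksum = 0x43.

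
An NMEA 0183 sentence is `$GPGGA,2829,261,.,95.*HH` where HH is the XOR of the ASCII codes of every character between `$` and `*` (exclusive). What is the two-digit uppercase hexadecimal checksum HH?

6E

XOR the ASCII codes of the payload characters:
  'G' = 0x47 → acc = 0x47
  'P' = 0x50 → acc = 0x17
  'G' = 0x47 → acc = 0x50
  'G' = 0x47 → acc = 0x17
  'A' = 0x41 → acc = 0x56
  ',' = 0x2C → acc = 0x7A
  '2' = 0x32 → acc = 0x48
  '8' = 0x38 → acc = 0x70
  '2' = 0x32 → acc = 0x42
  '9' = 0x39 → acc = 0x7B
  ',' = 0x2C → acc = 0x57
  '2' = 0x32 → acc = 0x65
  '6' = 0x36 → acc = 0x53
  '1' = 0x31 → acc = 0x62
  ',' = 0x2C → acc = 0x4E
  '.' = 0x2E → acc = 0x60
  ',' = 0x2C → acc = 0x4C
  '9' = 0x39 → acc = 0x75
  '5' = 0x35 → acc = 0x40
  '.' = 0x2E → acc = 0x6E
Checksum = 0x6E.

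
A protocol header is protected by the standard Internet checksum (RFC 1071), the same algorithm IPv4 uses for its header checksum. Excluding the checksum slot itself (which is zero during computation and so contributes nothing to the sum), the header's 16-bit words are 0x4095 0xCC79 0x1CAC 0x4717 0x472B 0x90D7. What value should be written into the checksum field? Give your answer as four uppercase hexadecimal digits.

One's-complement addition (fold any carry out of bit 15 back into bit 0):
  0x4095 + 0xCC79 = 0x10D0E → wrap carry → 0x0D0F
  0x0D0F + 0x1CAC = 0x029BB
  0x29BB + 0x4717 = 0x070D2
  0x70D2 + 0x472B = 0x0B7FD
  0xB7FD + 0x90D7 = 0x148D4 → wrap carry → 0x48D5
One's-complement sum = 0x48D5.
Checksum = ~0x48D5 & 0xFFFF = 0xB72A.

B72A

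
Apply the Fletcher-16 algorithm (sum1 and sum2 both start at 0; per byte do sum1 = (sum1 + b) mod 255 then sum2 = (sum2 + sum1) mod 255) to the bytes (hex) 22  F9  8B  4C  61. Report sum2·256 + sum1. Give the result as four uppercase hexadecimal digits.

2F55

Running sums (mod 255):
  after byte 0 (22): sum1=34, sum2=34
  after byte 1 (F9): sum1=28, sum2=62
  after byte 2 (8B): sum1=167, sum2=229
  after byte 3 (4C): sum1=243, sum2=217
  after byte 4 (61): sum1=85, sum2=47
Checksum = sum2·256 + sum1 = 47·256 + 85 = 12117 = 0x2F55.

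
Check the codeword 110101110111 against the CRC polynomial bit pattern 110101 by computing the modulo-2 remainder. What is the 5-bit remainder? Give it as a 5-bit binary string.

00010

Modulo-2 division of 110101110111 by 110101:
  pos 0: 110101 XOR 110101 = 000000
  pos 6: 110111 XOR 110101 = 000010
Remainder = 00010 (nonzero — an error is detected).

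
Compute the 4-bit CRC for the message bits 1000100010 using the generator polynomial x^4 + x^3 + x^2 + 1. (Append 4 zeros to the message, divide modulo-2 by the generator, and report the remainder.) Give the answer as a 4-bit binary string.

Append 4 zeros: 10001000100000. Divide by 11101 (XOR where the leading bit is 1):
  pos 0: 10001 XOR 11101 = 01100
  pos 1: 11000 XOR 11101 = 00101
  pos 3: 10100 XOR 11101 = 01001
  pos 4: 10011 XOR 11101 = 01110
  pos 5: 11100 XOR 11101 = 00001
  pos 9: 10000 XOR 11101 = 01101
Remainder (last 4 bits) = 1101. This is the CRC / FCS.

1101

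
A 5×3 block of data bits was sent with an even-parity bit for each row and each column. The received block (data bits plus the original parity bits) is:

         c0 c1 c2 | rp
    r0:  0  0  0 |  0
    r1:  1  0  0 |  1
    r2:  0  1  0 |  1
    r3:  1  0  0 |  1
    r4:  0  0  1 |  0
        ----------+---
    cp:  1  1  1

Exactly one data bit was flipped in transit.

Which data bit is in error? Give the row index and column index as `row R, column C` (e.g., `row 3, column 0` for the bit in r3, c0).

Recompute each row's even parity and compare to rp:
  r0: data parity 0, sent rp 0 → ok
  r1: data parity 1, sent rp 1 → ok
  r2: data parity 1, sent rp 1 → ok
  r3: data parity 1, sent rp 1 → ok
  r4: data parity 1, sent rp 0 → mismatch
Recompute each column's even parity and compare to cp:
  c0: data parity 0, sent cp 1 → mismatch
  c1: data parity 1, sent cp 1 → ok
  c2: data parity 1, sent cp 1 → ok
Exactly one row (r4) and one column (c0) fail → the flipped bit is at their intersection.

row 4, column 0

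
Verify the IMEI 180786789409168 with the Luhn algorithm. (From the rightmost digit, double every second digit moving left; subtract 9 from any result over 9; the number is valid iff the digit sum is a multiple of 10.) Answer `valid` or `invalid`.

invalid

From the right, keep odd positions and double even positions (subtract 9 from any doubled value over 9):
  doubled (positions 2,4,...): 3 9 8 7 3 5 7 → sum 42
  kept (positions 1,3,...): 8 1 0 9 7 8 0 1 → sum 34
Total = 76.
76 mod 10 = 6, so the number is invalid.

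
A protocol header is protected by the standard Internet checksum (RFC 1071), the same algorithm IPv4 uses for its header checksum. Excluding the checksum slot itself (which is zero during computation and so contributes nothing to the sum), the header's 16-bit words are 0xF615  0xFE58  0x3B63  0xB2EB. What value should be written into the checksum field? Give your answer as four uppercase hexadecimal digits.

1D42

One's-complement addition (fold any carry out of bit 15 back into bit 0):
  0xF615 + 0xFE58 = 0x1F46D → wrap carry → 0xF46E
  0xF46E + 0x3B63 = 0x12FD1 → wrap carry → 0x2FD2
  0x2FD2 + 0xB2EB = 0x0E2BD
One's-complement sum = 0xE2BD.
Checksum = ~0xE2BD & 0xFFFF = 0x1D42.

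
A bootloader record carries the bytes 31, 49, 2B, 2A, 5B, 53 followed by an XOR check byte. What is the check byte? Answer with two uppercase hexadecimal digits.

71

XOR the bytes together:
  start with 0x31
  0x31 ⊕ 0x49 = 0x78
  0x78 ⊕ 0x2B = 0x53
  0x53 ⊕ 0x2A = 0x79
  0x79 ⊕ 0x5B = 0x22
  0x22 ⊕ 0x53 = 0x71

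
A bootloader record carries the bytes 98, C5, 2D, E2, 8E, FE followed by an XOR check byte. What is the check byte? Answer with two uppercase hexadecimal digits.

E2

XOR the bytes together:
  start with 0x98
  0x98 ⊕ 0xC5 = 0x5D
  0x5D ⊕ 0x2D = 0x70
  0x70 ⊕ 0xE2 = 0x92
  0x92 ⊕ 0x8E = 0x1C
  0x1C ⊕ 0xFE = 0xE2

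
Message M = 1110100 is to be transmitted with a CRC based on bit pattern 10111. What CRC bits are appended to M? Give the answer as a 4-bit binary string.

Append 4 zeros: 11101000000. Divide by 10111 (XOR where the leading bit is 1):
  pos 0: 11101 XOR 10111 = 01010
  pos 1: 10100 XOR 10111 = 00011
  pos 4: 11000 XOR 10111 = 01111
  pos 5: 11110 XOR 10111 = 01001
  pos 6: 10010 XOR 10111 = 00101
Remainder (last 4 bits) = 0101. This is the CRC / FCS.

0101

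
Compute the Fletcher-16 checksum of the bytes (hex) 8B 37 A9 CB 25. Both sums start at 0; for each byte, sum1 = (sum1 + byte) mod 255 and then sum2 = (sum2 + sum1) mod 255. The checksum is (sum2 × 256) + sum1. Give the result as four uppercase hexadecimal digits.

505D

Running sums (mod 255):
  after byte 0 (8B): sum1=139, sum2=139
  after byte 1 (37): sum1=194, sum2=78
  after byte 2 (A9): sum1=108, sum2=186
  after byte 3 (CB): sum1=56, sum2=242
  after byte 4 (25): sum1=93, sum2=80
Checksum = sum2·256 + sum1 = 80·256 + 93 = 20573 = 0x505D.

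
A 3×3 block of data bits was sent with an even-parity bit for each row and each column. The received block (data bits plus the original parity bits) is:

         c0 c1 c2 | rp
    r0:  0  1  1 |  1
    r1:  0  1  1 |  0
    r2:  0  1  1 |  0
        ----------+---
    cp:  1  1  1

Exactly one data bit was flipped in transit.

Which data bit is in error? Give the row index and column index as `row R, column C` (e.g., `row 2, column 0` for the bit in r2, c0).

row 0, column 0

Recompute each row's even parity and compare to rp:
  r0: data parity 0, sent rp 1 → mismatch
  r1: data parity 0, sent rp 0 → ok
  r2: data parity 0, sent rp 0 → ok
Recompute each column's even parity and compare to cp:
  c0: data parity 0, sent cp 1 → mismatch
  c1: data parity 1, sent cp 1 → ok
  c2: data parity 1, sent cp 1 → ok
Exactly one row (r0) and one column (c0) fail → the flipped bit is at their intersection.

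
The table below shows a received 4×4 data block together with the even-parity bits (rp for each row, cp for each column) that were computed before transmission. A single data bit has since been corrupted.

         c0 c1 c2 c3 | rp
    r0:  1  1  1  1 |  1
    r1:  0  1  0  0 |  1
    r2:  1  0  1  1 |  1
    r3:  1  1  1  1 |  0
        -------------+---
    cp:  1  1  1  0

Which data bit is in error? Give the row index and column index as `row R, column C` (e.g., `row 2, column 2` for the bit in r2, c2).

row 0, column 3

Recompute each row's even parity and compare to rp:
  r0: data parity 0, sent rp 1 → mismatch
  r1: data parity 1, sent rp 1 → ok
  r2: data parity 1, sent rp 1 → ok
  r3: data parity 0, sent rp 0 → ok
Recompute each column's even parity and compare to cp:
  c0: data parity 1, sent cp 1 → ok
  c1: data parity 1, sent cp 1 → ok
  c2: data parity 1, sent cp 1 → ok
  c3: data parity 1, sent cp 0 → mismatch
Exactly one row (r0) and one column (c3) fail → the flipped bit is at their intersection.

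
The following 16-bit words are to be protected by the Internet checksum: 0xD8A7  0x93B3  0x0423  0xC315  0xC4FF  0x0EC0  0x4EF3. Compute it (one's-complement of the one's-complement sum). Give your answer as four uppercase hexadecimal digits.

A9B8

One's-complement addition (fold any carry out of bit 15 back into bit 0):
  0xD8A7 + 0x93B3 = 0x16C5A → wrap carry → 0x6C5B
  0x6C5B + 0x0423 = 0x0707E
  0x707E + 0xC315 = 0x13393 → wrap carry → 0x3394
  0x3394 + 0xC4FF = 0x0F893
  0xF893 + 0x0EC0 = 0x10753 → wrap carry → 0x0754
  0x0754 + 0x4EF3 = 0x05647
One's-complement sum = 0x5647.
Checksum = ~0x5647 & 0xFFFF = 0xA9B8.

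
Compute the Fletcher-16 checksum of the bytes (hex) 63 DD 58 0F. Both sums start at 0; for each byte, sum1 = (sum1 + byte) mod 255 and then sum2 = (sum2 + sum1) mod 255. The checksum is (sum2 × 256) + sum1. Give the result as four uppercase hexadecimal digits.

E6A8

Running sums (mod 255):
  after byte 0 (63): sum1=99, sum2=99
  after byte 1 (DD): sum1=65, sum2=164
  after byte 2 (58): sum1=153, sum2=62
  after byte 3 (0F): sum1=168, sum2=230
Checksum = sum2·256 + sum1 = 230·256 + 168 = 59048 = 0xE6A8.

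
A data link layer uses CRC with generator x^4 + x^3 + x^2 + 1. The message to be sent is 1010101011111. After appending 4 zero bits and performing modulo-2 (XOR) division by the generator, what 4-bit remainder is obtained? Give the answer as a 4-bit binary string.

1101

Append 4 zeros: 10101010111110000. Divide by 11101 (XOR where the leading bit is 1):
  pos 0: 10101 XOR 11101 = 01000
  pos 1: 10000 XOR 11101 = 01101
  pos 2: 11011 XOR 11101 = 00110
  pos 4: 11001 XOR 11101 = 00100
  pos 6: 10011 XOR 11101 = 01110
  pos 7: 11101 XOR 11101 = 00000
  pos 12: 10000 XOR 11101 = 01101
Remainder (last 4 bits) = 1101. This is the CRC / FCS.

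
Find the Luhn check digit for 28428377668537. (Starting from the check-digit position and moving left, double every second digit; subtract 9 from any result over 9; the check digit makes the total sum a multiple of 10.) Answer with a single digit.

1

Partial digits right→left: 7 3 5 8 6 6 7 7 3 8 2 4 8 2
Double every second digit counting from the check-digit position (so the 1st, 3rd, 5th, ... of the partial from the right).
  doubled (with −9 where >9): 5 1 3 5 6 4 7 → sum 31
  kept as-is: 3 8 6 7 8 4 2 → sum 38
Total = 31 + 38 = 69.
Check digit = (10 − (69 mod 10)) mod 10 = 1.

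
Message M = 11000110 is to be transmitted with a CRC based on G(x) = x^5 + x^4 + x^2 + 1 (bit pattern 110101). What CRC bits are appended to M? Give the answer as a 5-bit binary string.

00110

Append 5 zeros: 1100011000000. Divide by 110101 (XOR where the leading bit is 1):
  pos 0: 110001 XOR 110101 = 000100
  pos 3: 100100 XOR 110101 = 010001
  pos 4: 100010 XOR 110101 = 010111
  pos 5: 101110 XOR 110101 = 011011
  pos 6: 110110 XOR 110101 = 000011
Remainder (last 5 bits) = 00110. This is the CRC / FCS.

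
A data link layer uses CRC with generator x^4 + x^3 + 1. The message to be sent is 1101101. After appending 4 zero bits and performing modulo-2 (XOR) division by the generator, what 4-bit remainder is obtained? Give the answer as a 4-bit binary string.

Append 4 zeros: 11011010000. Divide by 11001 (XOR where the leading bit is 1):
  pos 0: 11011 XOR 11001 = 00010
  pos 3: 10010 XOR 11001 = 01011
  pos 4: 10110 XOR 11001 = 01111
  pos 5: 11110 XOR 11001 = 00111
Remainder (last 4 bits) = 1110. This is the CRC / FCS.

1110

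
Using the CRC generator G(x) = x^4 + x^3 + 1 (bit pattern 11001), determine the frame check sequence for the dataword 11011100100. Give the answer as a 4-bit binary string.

Append 4 zeros: 110111001000000. Divide by 11001 (XOR where the leading bit is 1):
  pos 0: 11011 XOR 11001 = 00010
  pos 3: 10100 XOR 11001 = 01101
  pos 4: 11011 XOR 11001 = 00010
  pos 7: 10000 XOR 11001 = 01001
  pos 8: 10010 XOR 11001 = 01011
  pos 9: 10110 XOR 11001 = 01111
  pos 10: 11110 XOR 11001 = 00111
Remainder (last 4 bits) = 0111. This is the CRC / FCS.

0111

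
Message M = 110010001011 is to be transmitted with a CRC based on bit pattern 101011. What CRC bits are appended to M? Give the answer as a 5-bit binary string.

01010

Append 5 zeros: 11001000101100000. Divide by 101011 (XOR where the leading bit is 1):
  pos 0: 110010 XOR 101011 = 011001
  pos 1: 110010 XOR 101011 = 011001
  pos 2: 110010 XOR 101011 = 011001
  pos 3: 110011 XOR 101011 = 011000
  pos 4: 110000 XOR 101011 = 011011
  pos 5: 110111 XOR 101011 = 011100
  pos 6: 111001 XOR 101011 = 010010
  pos 7: 100100 XOR 101011 = 001111
  pos 9: 111100 XOR 101011 = 010111
  pos 10: 101110 XOR 101011 = 000101
Remainder (last 5 bits) = 01010. This is the CRC / FCS.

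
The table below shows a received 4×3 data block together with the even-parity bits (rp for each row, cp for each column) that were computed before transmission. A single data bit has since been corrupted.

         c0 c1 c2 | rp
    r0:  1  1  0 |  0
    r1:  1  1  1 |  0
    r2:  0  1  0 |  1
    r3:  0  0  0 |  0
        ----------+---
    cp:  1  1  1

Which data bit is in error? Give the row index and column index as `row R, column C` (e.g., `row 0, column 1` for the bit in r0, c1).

Recompute each row's even parity and compare to rp:
  r0: data parity 0, sent rp 0 → ok
  r1: data parity 1, sent rp 0 → mismatch
  r2: data parity 1, sent rp 1 → ok
  r3: data parity 0, sent rp 0 → ok
Recompute each column's even parity and compare to cp:
  c0: data parity 0, sent cp 1 → mismatch
  c1: data parity 1, sent cp 1 → ok
  c2: data parity 1, sent cp 1 → ok
Exactly one row (r1) and one column (c0) fail → the flipped bit is at their intersection.

row 1, column 0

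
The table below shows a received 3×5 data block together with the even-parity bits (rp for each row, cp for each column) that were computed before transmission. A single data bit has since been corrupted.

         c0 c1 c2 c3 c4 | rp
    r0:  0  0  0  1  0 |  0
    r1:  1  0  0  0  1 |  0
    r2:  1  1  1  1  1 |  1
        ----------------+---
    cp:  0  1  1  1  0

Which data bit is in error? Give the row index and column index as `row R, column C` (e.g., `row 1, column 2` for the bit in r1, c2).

row 0, column 3

Recompute each row's even parity and compare to rp:
  r0: data parity 1, sent rp 0 → mismatch
  r1: data parity 0, sent rp 0 → ok
  r2: data parity 1, sent rp 1 → ok
Recompute each column's even parity and compare to cp:
  c0: data parity 0, sent cp 0 → ok
  c1: data parity 1, sent cp 1 → ok
  c2: data parity 1, sent cp 1 → ok
  c3: data parity 0, sent cp 1 → mismatch
  c4: data parity 0, sent cp 0 → ok
Exactly one row (r0) and one column (c3) fail → the flipped bit is at their intersection.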